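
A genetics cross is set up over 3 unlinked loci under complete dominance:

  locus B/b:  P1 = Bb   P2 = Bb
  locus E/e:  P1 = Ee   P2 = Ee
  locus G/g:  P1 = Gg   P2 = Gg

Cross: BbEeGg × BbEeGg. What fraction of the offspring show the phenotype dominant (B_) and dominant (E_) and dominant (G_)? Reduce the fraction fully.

BbEeGg gametes: BEG×1, BEg×1, BeG×1, Beg×1, bEG×1, bEg×1, beG×1, beg×1
BbEeGg gametes: BEG×1, BEg×1, BeG×1, Beg×1, bEG×1, bEg×1, beG×1, beg×1
BbEeGg×BbEeGg grid (8·8=64): BBEEGG=1 BBEEGg=2 BBEEgg=1 BBEeGG=2 BBEeGg=4 BBEegg=2 BBeeGG=1 BBeeGg=2 BBeegg=1 BbEEGG=2 BbEEGg=4 BbEEgg=2 BbEeGG=4 BbEeGg=8 BbEegg=4 BbeeGG=2 BbeeGg=4 Bbeegg=2 bbEEGG=1 bbEEGg=2 bbEEgg=1 bbEeGG=2 bbEeGg=4 bbEegg=2 bbeeGG=1 bbeeGg=2 bbeegg=1
B_ E_ G_ hits 27/64; gcd=1; 27÷1/64÷1 = 27/64

P(B_ E_ G_) = 27/64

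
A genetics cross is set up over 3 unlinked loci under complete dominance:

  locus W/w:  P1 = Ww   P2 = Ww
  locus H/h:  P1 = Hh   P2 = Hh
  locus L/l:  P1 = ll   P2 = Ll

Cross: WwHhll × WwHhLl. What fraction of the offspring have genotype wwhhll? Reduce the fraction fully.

WwHhll gametes: WHl×2, Whl×2, wHl×2, whl×2
WwHhLl gametes: WHL×1, WHl×1, WhL×1, Whl×1, wHL×1, wHl×1, whL×1, whl×1
WwHhll×WwHhLl grid (8·8=64): WWHHLl=2 WWHHll=2 WWHhLl=4 WWHhll=4 WWhhLl=2 WWhhll=2 WwHHLl=4 WwHHll=4 WwHhLl=8 WwHhll=8 WwhhLl=4 Wwhhll=4 wwHHLl=2 wwHHll=2 wwHhLl=4 wwHhll=4 wwhhLl=2 wwhhll=2
wwhhll hits 2/64; gcd=2; 2÷2/64÷2 = 1/32

P(wwhhll) = 1/32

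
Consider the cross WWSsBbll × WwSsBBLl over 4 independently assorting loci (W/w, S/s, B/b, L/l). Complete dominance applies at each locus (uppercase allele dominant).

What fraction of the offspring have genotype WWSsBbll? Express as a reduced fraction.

P(WWSsBbll) = 1/16

WWSsBbll gametes: WSBl×4, WSbl×4, WsBl×4, Wsbl×4
WwSsBBLl gametes: WSBL×2, WSBl×2, WsBL×2, WsBl×2, wSBL×2, wSBl×2, wsBL×2, wsBl×2
WWSsBbll×WwSsBBLl grid (16·16=256): WWSSBBLl=8 WWSSBBll=8 WWSSBbLl=8 WWSSBbll=8 WWSsBBLl=16 WWSsBBll=16 WWSsBbLl=16 WWSsBbll=16 WWssBBLl=8 WWssBBll=8 WWssBbLl=8 WWssBbll=8 WwSSBBLl=8 WwSSBBll=8 WwSSBbLl=8 WwSSBbll=8 WwSsBBLl=16 WwSsBBll=16 WwSsBbLl=16 WwSsBbll=16 WwssBBLl=8 WwssBBll=8 WwssBbLl=8 WwssBbll=8
WWSsBbll hits 16/256; gcd=16; 16÷16/256÷16 = 1/16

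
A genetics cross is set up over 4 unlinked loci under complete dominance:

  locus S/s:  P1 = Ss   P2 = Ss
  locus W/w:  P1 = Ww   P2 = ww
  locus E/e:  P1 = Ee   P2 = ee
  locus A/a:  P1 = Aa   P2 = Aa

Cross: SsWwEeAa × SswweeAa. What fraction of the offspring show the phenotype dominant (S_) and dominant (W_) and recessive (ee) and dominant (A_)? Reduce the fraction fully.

P(S_ W_ ee A_) = 9/64

SsWwEeAa gametes: SWEA×1, SWEa×1, SWeA×1, SWea×1, SwEA×1, SwEa×1, SweA×1, Swea×1, sWEA×1, sWEa×1, sWeA×1, sWea×1, swEA×1, swEa×1, sweA×1, swea×1
SswweeAa gametes: SweA×4, Swea×4, sweA×4, swea×4
SsWwEeAa×SswweeAa grid (16·16=256): SSWwEeAA=4 SSWwEeAa=8 SSWwEeaa=4 SSWweeAA=4 SSWweeAa=8 SSWweeaa=4 SSwwEeAA=4 SSwwEeAa=8 SSwwEeaa=4 SSwweeAA=4 SSwweeAa=8 SSwweeaa=4 SsWwEeAA=8 SsWwEeAa=16 SsWwEeaa=8 SsWweeAA=8 SsWweeAa=16 SsWweeaa=8 SswwEeAA=8 SswwEeAa=16 SswwEeaa=8 SswweeAA=8 SswweeAa=16 Sswweeaa=8 ssWwEeAA=4 ssWwEeAa=8 ssWwEeaa=4 ssWweeAA=4 ssWweeAa=8 ssWweeaa=4 sswwEeAA=4 sswwEeAa=8 sswwEeaa=4 sswweeAA=4 sswweeAa=8 sswweeaa=4
S_ W_ ee A_ hits 36/256; gcd=4; 36÷4/256÷4 = 9/64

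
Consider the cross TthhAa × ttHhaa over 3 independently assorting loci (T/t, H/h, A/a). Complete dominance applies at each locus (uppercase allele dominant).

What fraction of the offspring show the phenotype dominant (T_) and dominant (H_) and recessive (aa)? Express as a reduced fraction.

P(T_ H_ aa) = 1/8

TthhAa gametes: ThA×2, Tha×2, thA×2, tha×2
ttHhaa gametes: tHa×4, tha×4
TthhAa×ttHhaa grid (8·8=64): TtHhAa=8 TtHhaa=8 TthhAa=8 Tthhaa=8 ttHhAa=8 ttHhaa=8 tthhAa=8 tthhaa=8
T_ H_ aa hits 8/64; gcd=8; 8÷8/64÷8 = 1/8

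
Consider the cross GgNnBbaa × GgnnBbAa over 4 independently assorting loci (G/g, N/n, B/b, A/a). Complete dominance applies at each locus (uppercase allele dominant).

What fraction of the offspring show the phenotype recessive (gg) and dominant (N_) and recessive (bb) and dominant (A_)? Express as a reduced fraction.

P(gg N_ bb A_) = 1/64

GgNnBbaa gametes: GNBa×2, GNba×2, GnBa×2, Gnba×2, gNBa×2, gNba×2, gnBa×2, gnba×2
GgnnBbAa gametes: GnBA×2, GnBa×2, GnbA×2, Gnba×2, gnBA×2, gnBa×2, gnbA×2, gnba×2
GgNnBbaa×GgnnBbAa grid (16·16=256): GGNnBBAa=4 GGNnBBaa=4 GGNnBbAa=8 GGNnBbaa=8 GGNnbbAa=4 GGNnbbaa=4 GGnnBBAa=4 GGnnBBaa=4 GGnnBbAa=8 GGnnBbaa=8 GGnnbbAa=4 GGnnbbaa=4 GgNnBBAa=8 GgNnBBaa=8 GgNnBbAa=16 GgNnBbaa=16 GgNnbbAa=8 GgNnbbaa=8 GgnnBBAa=8 GgnnBBaa=8 GgnnBbAa=16 GgnnBbaa=16 GgnnbbAa=8 Ggnnbbaa=8 ggNnBBAa=4 ggNnBBaa=4 ggNnBbAa=8 ggNnBbaa=8 ggNnbbAa=4 ggNnbbaa=4 ggnnBBAa=4 ggnnBBaa=4 ggnnBbAa=8 ggnnBbaa=8 ggnnbbAa=4 ggnnbbaa=4
gg N_ bb A_ hits 4/256; gcd=4; 4÷4/256÷4 = 1/64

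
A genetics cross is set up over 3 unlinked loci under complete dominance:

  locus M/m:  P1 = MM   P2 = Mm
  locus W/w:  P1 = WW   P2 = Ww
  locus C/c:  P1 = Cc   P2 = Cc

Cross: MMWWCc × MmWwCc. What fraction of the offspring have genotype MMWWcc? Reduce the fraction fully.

P(MMWWcc) = 1/16

MMWWCc gametes: MWC×4, MWc×4
MmWwCc gametes: MWC×1, MWc×1, MwC×1, Mwc×1, mWC×1, mWc×1, mwC×1, mwc×1
MMWWCc×MmWwCc grid (8·8=64): MMWWCC=4 MMWWCc=8 MMWWcc=4 MMWwCC=4 MMWwCc=8 MMWwcc=4 MmWWCC=4 MmWWCc=8 MmWWcc=4 MmWwCC=4 MmWwCc=8 MmWwcc=4
MMWWcc hits 4/64; gcd=4; 4÷4/64÷4 = 1/16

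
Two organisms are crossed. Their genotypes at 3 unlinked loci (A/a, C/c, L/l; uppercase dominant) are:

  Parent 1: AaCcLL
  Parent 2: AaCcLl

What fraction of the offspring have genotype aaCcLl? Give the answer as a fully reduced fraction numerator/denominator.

P(aaCcLl) = 1/16

AaCcLL gametes: ACL×2, AcL×2, aCL×2, acL×2
AaCcLl gametes: ACL×1, ACl×1, AcL×1, Acl×1, aCL×1, aCl×1, acL×1, acl×1
AaCcLL×AaCcLl grid (8·8=64): AACCLL=2 AACCLl=2 AACcLL=4 AACcLl=4 AAccLL=2 AAccLl=2 AaCCLL=4 AaCCLl=4 AaCcLL=8 AaCcLl=8 AaccLL=4 AaccLl=4 aaCCLL=2 aaCCLl=2 aaCcLL=4 aaCcLl=4 aaccLL=2 aaccLl=2
aaCcLl hits 4/64; gcd=4; 4÷4/64÷4 = 1/16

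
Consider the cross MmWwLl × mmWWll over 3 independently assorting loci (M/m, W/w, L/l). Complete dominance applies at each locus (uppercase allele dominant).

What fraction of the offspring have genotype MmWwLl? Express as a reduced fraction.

P(MmWwLl) = 1/8

MmWwLl gametes: MWL×1, MWl×1, MwL×1, Mwl×1, mWL×1, mWl×1, mwL×1, mwl×1
mmWWll gametes: mWl×8
MmWwLl×mmWWll grid (8·8=64): MmWWLl=8 MmWWll=8 MmWwLl=8 MmWwll=8 mmWWLl=8 mmWWll=8 mmWwLl=8 mmWwll=8
MmWwLl hits 8/64; gcd=8; 8÷8/64÷8 = 1/8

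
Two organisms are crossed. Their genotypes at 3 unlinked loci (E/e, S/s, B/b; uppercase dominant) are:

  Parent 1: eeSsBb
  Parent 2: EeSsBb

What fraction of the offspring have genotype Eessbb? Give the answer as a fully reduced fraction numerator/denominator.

P(Eessbb) = 1/32

eeSsBb gametes: eSB×2, eSb×2, esB×2, esb×2
EeSsBb gametes: ESB×1, ESb×1, EsB×1, Esb×1, eSB×1, eSb×1, esB×1, esb×1
eeSsBb×EeSsBb grid (8·8=64): EeSSBB=2 EeSSBb=4 EeSSbb=2 EeSsBB=4 EeSsBb=8 EeSsbb=4 EessBB=2 EessBb=4 Eessbb=2 eeSSBB=2 eeSSBb=4 eeSSbb=2 eeSsBB=4 eeSsBb=8 eeSsbb=4 eessBB=2 eessBb=4 eessbb=2
Eessbb hits 2/64; gcd=2; 2÷2/64÷2 = 1/32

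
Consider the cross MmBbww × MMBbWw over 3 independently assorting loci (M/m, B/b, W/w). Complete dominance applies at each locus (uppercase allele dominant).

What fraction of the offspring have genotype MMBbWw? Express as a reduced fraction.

MmBbww gametes: MBw×2, Mbw×2, mBw×2, mbw×2
MMBbWw gametes: MBW×2, MBw×2, MbW×2, Mbw×2
MmBbww×MMBbWw grid (8·8=64): MMBBWw=4 MMBBww=4 MMBbWw=8 MMBbww=8 MMbbWw=4 MMbbww=4 MmBBWw=4 MmBBww=4 MmBbWw=8 MmBbww=8 MmbbWw=4 Mmbbww=4
MMBbWw hits 8/64; gcd=8; 8÷8/64÷8 = 1/8

P(MMBbWw) = 1/8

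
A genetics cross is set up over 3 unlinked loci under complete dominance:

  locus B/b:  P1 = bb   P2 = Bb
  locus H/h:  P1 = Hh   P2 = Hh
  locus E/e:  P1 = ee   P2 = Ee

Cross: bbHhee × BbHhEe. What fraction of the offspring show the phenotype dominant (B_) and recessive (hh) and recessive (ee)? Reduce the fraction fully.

P(B_ hh ee) = 1/16

bbHhee gametes: bHe×4, bhe×4
BbHhEe gametes: BHE×1, BHe×1, BhE×1, Bhe×1, bHE×1, bHe×1, bhE×1, bhe×1
bbHhee×BbHhEe grid (8·8=64): BbHHEe=4 BbHHee=4 BbHhEe=8 BbHhee=8 BbhhEe=4 Bbhhee=4 bbHHEe=4 bbHHee=4 bbHhEe=8 bbHhee=8 bbhhEe=4 bbhhee=4
B_ hh ee hits 4/64; gcd=4; 4÷4/64÷4 = 1/16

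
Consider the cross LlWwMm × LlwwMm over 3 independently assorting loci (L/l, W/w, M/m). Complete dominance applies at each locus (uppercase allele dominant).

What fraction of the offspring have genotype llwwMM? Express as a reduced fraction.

LlWwMm gametes: LWM×1, LWm×1, LwM×1, Lwm×1, lWM×1, lWm×1, lwM×1, lwm×1
LlwwMm gametes: LwM×2, Lwm×2, lwM×2, lwm×2
LlWwMm×LlwwMm grid (8·8=64): LLWwMM=2 LLWwMm=4 LLWwmm=2 LLwwMM=2 LLwwMm=4 LLwwmm=2 LlWwMM=4 LlWwMm=8 LlWwmm=4 LlwwMM=4 LlwwMm=8 Llwwmm=4 llWwMM=2 llWwMm=4 llWwmm=2 llwwMM=2 llwwMm=4 llwwmm=2
llwwMM hits 2/64; gcd=2; 2÷2/64÷2 = 1/32

P(llwwMM) = 1/32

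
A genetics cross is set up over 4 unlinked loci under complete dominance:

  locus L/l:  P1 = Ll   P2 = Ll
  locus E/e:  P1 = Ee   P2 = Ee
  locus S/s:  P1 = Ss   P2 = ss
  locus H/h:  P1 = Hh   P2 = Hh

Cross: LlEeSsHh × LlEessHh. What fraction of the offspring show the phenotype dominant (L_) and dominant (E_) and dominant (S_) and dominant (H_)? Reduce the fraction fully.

P(L_ E_ S_ H_) = 27/128

LlEeSsHh gametes: LESH×1, LESh×1, LEsH×1, LEsh×1, LeSH×1, LeSh×1, LesH×1, Lesh×1, lESH×1, lESh×1, lEsH×1, lEsh×1, leSH×1, leSh×1, lesH×1, lesh×1
LlEessHh gametes: LEsH×2, LEsh×2, LesH×2, Lesh×2, lEsH×2, lEsh×2, lesH×2, lesh×2
LlEeSsHh×LlEessHh grid (16·16=256): LLEESsHH=2 LLEESsHh=4 LLEESshh=2 LLEEssHH=2 LLEEssHh=4 LLEEsshh=2 LLEeSsHH=4 LLEeSsHh=8 LLEeSshh=4 LLEessHH=4 LLEessHh=8 LLEesshh=4 LLeeSsHH=2 LLeeSsHh=4 LLeeSshh=2 LLeessHH=2 LLeessHh=4 LLeesshh=2 LlEESsHH=4 LlEESsHh=8 LlEESshh=4 LlEEssHH=4 LlEEssHh=8 LlEEsshh=4 LlEeSsHH=8 LlEeSsHh=16 LlEeSshh=8 LlEessHH=8 LlEessHh=16 LlEesshh=8 LleeSsHH=4 LleeSsHh=8 LleeSshh=4 LleessHH=4 LleessHh=8 Lleesshh=4 llEESsHH=2 llEESsHh=4 llEESshh=2 llEEssHH=2 llEEssHh=4 llEEsshh=2 llEeSsHH=4 llEeSsHh=8 llEeSshh=4 llEessHH=4 llEessHh=8 llEesshh=4 lleeSsHH=2 lleeSsHh=4 lleeSshh=2 lleessHH=2 lleessHh=4 lleesshh=2
L_ E_ S_ H_ hits 54/256; gcd=2; 54÷2/256÷2 = 27/128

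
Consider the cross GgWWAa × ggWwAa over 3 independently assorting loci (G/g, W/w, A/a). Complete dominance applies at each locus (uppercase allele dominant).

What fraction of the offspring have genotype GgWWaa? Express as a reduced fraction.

GgWWAa gametes: GWA×2, GWa×2, gWA×2, gWa×2
ggWwAa gametes: gWA×2, gWa×2, gwA×2, gwa×2
GgWWAa×ggWwAa grid (8·8=64): GgWWAA=4 GgWWAa=8 GgWWaa=4 GgWwAA=4 GgWwAa=8 GgWwaa=4 ggWWAA=4 ggWWAa=8 ggWWaa=4 ggWwAA=4 ggWwAa=8 ggWwaa=4
GgWWaa hits 4/64; gcd=4; 4÷4/64÷4 = 1/16

P(GgWWaa) = 1/16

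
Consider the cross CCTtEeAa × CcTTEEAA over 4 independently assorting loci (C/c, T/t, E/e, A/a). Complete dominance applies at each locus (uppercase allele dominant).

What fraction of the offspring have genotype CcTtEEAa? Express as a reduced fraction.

CCTtEeAa gametes: CTEA×2, CTEa×2, CTeA×2, CTea×2, CtEA×2, CtEa×2, CteA×2, Ctea×2
CcTTEEAA gametes: CTEA×8, cTEA×8
CCTtEeAa×CcTTEEAA grid (16·16=256): CCTTEEAA=16 CCTTEEAa=16 CCTTEeAA=16 CCTTEeAa=16 CCTtEEAA=16 CCTtEEAa=16 CCTtEeAA=16 CCTtEeAa=16 CcTTEEAA=16 CcTTEEAa=16 CcTTEeAA=16 CcTTEeAa=16 CcTtEEAA=16 CcTtEEAa=16 CcTtEeAA=16 CcTtEeAa=16
CcTtEEAa hits 16/256; gcd=16; 16÷16/256÷16 = 1/16

P(CcTtEEAa) = 1/16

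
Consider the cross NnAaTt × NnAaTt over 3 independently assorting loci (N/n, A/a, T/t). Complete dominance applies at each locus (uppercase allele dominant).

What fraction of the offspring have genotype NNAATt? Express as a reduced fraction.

NnAaTt gametes: NAT×1, NAt×1, NaT×1, Nat×1, nAT×1, nAt×1, naT×1, nat×1
NnAaTt gametes: NAT×1, NAt×1, NaT×1, Nat×1, nAT×1, nAt×1, naT×1, nat×1
NnAaTt×NnAaTt grid (8·8=64): NNAATT=1 NNAATt=2 NNAAtt=1 NNAaTT=2 NNAaTt=4 NNAatt=2 NNaaTT=1 NNaaTt=2 NNaatt=1 NnAATT=2 NnAATt=4 NnAAtt=2 NnAaTT=4 NnAaTt=8 NnAatt=4 NnaaTT=2 NnaaTt=4 Nnaatt=2 nnAATT=1 nnAATt=2 nnAAtt=1 nnAaTT=2 nnAaTt=4 nnAatt=2 nnaaTT=1 nnaaTt=2 nnaatt=1
NNAATt hits 2/64; gcd=2; 2÷2/64÷2 = 1/32

P(NNAATt) = 1/32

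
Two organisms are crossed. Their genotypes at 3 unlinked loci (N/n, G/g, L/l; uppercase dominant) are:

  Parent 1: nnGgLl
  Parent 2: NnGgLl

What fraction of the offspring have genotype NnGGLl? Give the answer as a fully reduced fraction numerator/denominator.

P(NnGGLl) = 1/16

nnGgLl gametes: nGL×2, nGl×2, ngL×2, ngl×2
NnGgLl gametes: NGL×1, NGl×1, NgL×1, Ngl×1, nGL×1, nGl×1, ngL×1, ngl×1
nnGgLl×NnGgLl grid (8·8=64): NnGGLL=2 NnGGLl=4 NnGGll=2 NnGgLL=4 NnGgLl=8 NnGgll=4 NnggLL=2 NnggLl=4 Nnggll=2 nnGGLL=2 nnGGLl=4 nnGGll=2 nnGgLL=4 nnGgLl=8 nnGgll=4 nnggLL=2 nnggLl=4 nnggll=2
NnGGLl hits 4/64; gcd=4; 4÷4/64÷4 = 1/16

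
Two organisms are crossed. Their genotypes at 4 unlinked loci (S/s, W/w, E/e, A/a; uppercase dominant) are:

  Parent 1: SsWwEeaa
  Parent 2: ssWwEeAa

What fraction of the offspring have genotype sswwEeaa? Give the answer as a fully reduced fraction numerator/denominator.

P(sswwEeaa) = 1/32

SsWwEeaa gametes: SWEa×2, SWea×2, SwEa×2, Swea×2, sWEa×2, sWea×2, swEa×2, swea×2
ssWwEeAa gametes: sWEA×2, sWEa×2, sWeA×2, sWea×2, swEA×2, swEa×2, sweA×2, swea×2
SsWwEeaa×ssWwEeAa grid (16·16=256): SsWWEEAa=4 SsWWEEaa=4 SsWWEeAa=8 SsWWEeaa=8 SsWWeeAa=4 SsWWeeaa=4 SsWwEEAa=8 SsWwEEaa=8 SsWwEeAa=16 SsWwEeaa=16 SsWweeAa=8 SsWweeaa=8 SswwEEAa=4 SswwEEaa=4 SswwEeAa=8 SswwEeaa=8 SswweeAa=4 Sswweeaa=4 ssWWEEAa=4 ssWWEEaa=4 ssWWEeAa=8 ssWWEeaa=8 ssWWeeAa=4 ssWWeeaa=4 ssWwEEAa=8 ssWwEEaa=8 ssWwEeAa=16 ssWwEeaa=16 ssWweeAa=8 ssWweeaa=8 sswwEEAa=4 sswwEEaa=4 sswwEeAa=8 sswwEeaa=8 sswweeAa=4 sswweeaa=4
sswwEeaa hits 8/256; gcd=8; 8÷8/256÷8 = 1/32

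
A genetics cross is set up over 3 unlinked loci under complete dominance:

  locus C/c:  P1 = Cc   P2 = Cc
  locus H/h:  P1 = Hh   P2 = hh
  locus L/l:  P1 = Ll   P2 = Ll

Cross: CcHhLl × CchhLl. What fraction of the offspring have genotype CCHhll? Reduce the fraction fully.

CcHhLl gametes: CHL×1, CHl×1, ChL×1, Chl×1, cHL×1, cHl×1, chL×1, chl×1
CchhLl gametes: ChL×2, Chl×2, chL×2, chl×2
CcHhLl×CchhLl grid (8·8=64): CCHhLL=2 CCHhLl=4 CCHhll=2 CChhLL=2 CChhLl=4 CChhll=2 CcHhLL=4 CcHhLl=8 CcHhll=4 CchhLL=4 CchhLl=8 Cchhll=4 ccHhLL=2 ccHhLl=4 ccHhll=2 cchhLL=2 cchhLl=4 cchhll=2
CCHhll hits 2/64; gcd=2; 2÷2/64÷2 = 1/32

P(CCHhll) = 1/32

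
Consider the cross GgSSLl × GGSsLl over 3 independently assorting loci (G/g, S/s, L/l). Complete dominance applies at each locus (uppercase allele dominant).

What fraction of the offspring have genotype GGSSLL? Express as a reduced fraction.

P(GGSSLL) = 1/16

GgSSLl gametes: GSL×2, GSl×2, gSL×2, gSl×2
GGSsLl gametes: GSL×2, GSl×2, GsL×2, Gsl×2
GgSSLl×GGSsLl grid (8·8=64): GGSSLL=4 GGSSLl=8 GGSSll=4 GGSsLL=4 GGSsLl=8 GGSsll=4 GgSSLL=4 GgSSLl=8 GgSSll=4 GgSsLL=4 GgSsLl=8 GgSsll=4
GGSSLL hits 4/64; gcd=4; 4÷4/64÷4 = 1/16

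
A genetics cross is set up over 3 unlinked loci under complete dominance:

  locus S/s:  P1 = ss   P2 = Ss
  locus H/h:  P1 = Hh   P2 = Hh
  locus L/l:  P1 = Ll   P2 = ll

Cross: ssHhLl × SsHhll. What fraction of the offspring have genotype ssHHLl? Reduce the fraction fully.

ssHhLl gametes: sHL×2, sHl×2, shL×2, shl×2
SsHhll gametes: SHl×2, Shl×2, sHl×2, shl×2
ssHhLl×SsHhll grid (8·8=64): SsHHLl=4 SsHHll=4 SsHhLl=8 SsHhll=8 SshhLl=4 Sshhll=4 ssHHLl=4 ssHHll=4 ssHhLl=8 ssHhll=8 sshhLl=4 sshhll=4
ssHHLl hits 4/64; gcd=4; 4÷4/64÷4 = 1/16

P(ssHHLl) = 1/16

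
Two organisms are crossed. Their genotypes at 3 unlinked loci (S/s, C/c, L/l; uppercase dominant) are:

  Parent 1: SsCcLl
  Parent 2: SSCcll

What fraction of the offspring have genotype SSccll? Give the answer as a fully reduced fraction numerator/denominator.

SsCcLl gametes: SCL×1, SCl×1, ScL×1, Scl×1, sCL×1, sCl×1, scL×1, scl×1
SSCcll gametes: SCl×4, Scl×4
SsCcLl×SSCcll grid (8·8=64): SSCCLl=4 SSCCll=4 SSCcLl=8 SSCcll=8 SSccLl=4 SSccll=4 SsCCLl=4 SsCCll=4 SsCcLl=8 SsCcll=8 SsccLl=4 Ssccll=4
SSccll hits 4/64; gcd=4; 4÷4/64÷4 = 1/16

P(SSccll) = 1/16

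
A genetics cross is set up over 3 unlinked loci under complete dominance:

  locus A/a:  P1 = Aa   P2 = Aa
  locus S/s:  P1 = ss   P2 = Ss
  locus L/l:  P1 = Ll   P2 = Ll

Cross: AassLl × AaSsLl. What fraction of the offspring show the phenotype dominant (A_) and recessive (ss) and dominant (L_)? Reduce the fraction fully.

P(A_ ss L_) = 9/32

AassLl gametes: AsL×2, Asl×2, asL×2, asl×2
AaSsLl gametes: ASL×1, ASl×1, AsL×1, Asl×1, aSL×1, aSl×1, asL×1, asl×1
AassLl×AaSsLl grid (8·8=64): AASsLL=2 AASsLl=4 AASsll=2 AAssLL=2 AAssLl=4 AAssll=2 AaSsLL=4 AaSsLl=8 AaSsll=4 AassLL=4 AassLl=8 Aassll=4 aaSsLL=2 aaSsLl=4 aaSsll=2 aassLL=2 aassLl=4 aassll=2
A_ ss L_ hits 18/64; gcd=2; 18÷2/64÷2 = 9/32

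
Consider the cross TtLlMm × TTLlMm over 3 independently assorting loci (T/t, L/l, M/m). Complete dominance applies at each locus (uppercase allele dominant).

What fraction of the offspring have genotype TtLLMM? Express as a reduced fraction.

TtLlMm gametes: TLM×1, TLm×1, TlM×1, Tlm×1, tLM×1, tLm×1, tlM×1, tlm×1
TTLlMm gametes: TLM×2, TLm×2, TlM×2, Tlm×2
TtLlMm×TTLlMm grid (8·8=64): TTLLMM=2 TTLLMm=4 TTLLmm=2 TTLlMM=4 TTLlMm=8 TTLlmm=4 TTllMM=2 TTllMm=4 TTllmm=2 TtLLMM=2 TtLLMm=4 TtLLmm=2 TtLlMM=4 TtLlMm=8 TtLlmm=4 TtllMM=2 TtllMm=4 Ttllmm=2
TtLLMM hits 2/64; gcd=2; 2÷2/64÷2 = 1/32

P(TtLLMM) = 1/32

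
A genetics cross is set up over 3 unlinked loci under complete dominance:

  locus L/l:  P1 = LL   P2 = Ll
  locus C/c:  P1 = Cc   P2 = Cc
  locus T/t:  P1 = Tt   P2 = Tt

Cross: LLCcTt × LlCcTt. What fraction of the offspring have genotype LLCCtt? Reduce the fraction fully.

LLCcTt gametes: LCT×2, LCt×2, LcT×2, Lct×2
LlCcTt gametes: LCT×1, LCt×1, LcT×1, Lct×1, lCT×1, lCt×1, lcT×1, lct×1
LLCcTt×LlCcTt grid (8·8=64): LLCCTT=2 LLCCTt=4 LLCCtt=2 LLCcTT=4 LLCcTt=8 LLCctt=4 LLccTT=2 LLccTt=4 LLcctt=2 LlCCTT=2 LlCCTt=4 LlCCtt=2 LlCcTT=4 LlCcTt=8 LlCctt=4 LlccTT=2 LlccTt=4 Llcctt=2
LLCCtt hits 2/64; gcd=2; 2÷2/64÷2 = 1/32

P(LLCCtt) = 1/32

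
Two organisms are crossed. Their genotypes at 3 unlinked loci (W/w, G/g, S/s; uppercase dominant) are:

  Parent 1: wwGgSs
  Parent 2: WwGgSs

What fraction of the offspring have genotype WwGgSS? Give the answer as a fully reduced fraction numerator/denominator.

wwGgSs gametes: wGS×2, wGs×2, wgS×2, wgs×2
WwGgSs gametes: WGS×1, WGs×1, WgS×1, Wgs×1, wGS×1, wGs×1, wgS×1, wgs×1
wwGgSs×WwGgSs grid (8·8=64): WwGGSS=2 WwGGSs=4 WwGGss=2 WwGgSS=4 WwGgSs=8 WwGgss=4 WwggSS=2 WwggSs=4 Wwggss=2 wwGGSS=2 wwGGSs=4 wwGGss=2 wwGgSS=4 wwGgSs=8 wwGgss=4 wwggSS=2 wwggSs=4 wwggss=2
WwGgSS hits 4/64; gcd=4; 4÷4/64÷4 = 1/16

P(WwGgSS) = 1/16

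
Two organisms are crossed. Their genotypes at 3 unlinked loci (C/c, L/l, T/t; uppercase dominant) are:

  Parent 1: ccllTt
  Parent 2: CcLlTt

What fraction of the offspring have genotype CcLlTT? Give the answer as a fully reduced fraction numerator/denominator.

P(CcLlTT) = 1/16

ccllTt gametes: clT×4, clt×4
CcLlTt gametes: CLT×1, CLt×1, ClT×1, Clt×1, cLT×1, cLt×1, clT×1, clt×1
ccllTt×CcLlTt grid (8·8=64): CcLlTT=4 CcLlTt=8 CcLltt=4 CcllTT=4 CcllTt=8 Cclltt=4 ccLlTT=4 ccLlTt=8 ccLltt=4 ccllTT=4 ccllTt=8 cclltt=4
CcLlTT hits 4/64; gcd=4; 4÷4/64÷4 = 1/16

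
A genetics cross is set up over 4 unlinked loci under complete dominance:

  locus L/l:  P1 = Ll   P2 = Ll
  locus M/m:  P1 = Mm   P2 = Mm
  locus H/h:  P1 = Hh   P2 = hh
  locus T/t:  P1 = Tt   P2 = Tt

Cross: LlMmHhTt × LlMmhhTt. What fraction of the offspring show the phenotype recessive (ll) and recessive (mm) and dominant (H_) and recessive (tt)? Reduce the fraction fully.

LlMmHhTt gametes: LMHT×1, LMHt×1, LMhT×1, LMht×1, LmHT×1, LmHt×1, LmhT×1, Lmht×1, lMHT×1, lMHt×1, lMhT×1, lMht×1, lmHT×1, lmHt×1, lmhT×1, lmht×1
LlMmhhTt gametes: LMhT×2, LMht×2, LmhT×2, Lmht×2, lMhT×2, lMht×2, lmhT×2, lmht×2
LlMmHhTt×LlMmhhTt grid (16·16=256): LLMMHhTT=2 LLMMHhTt=4 LLMMHhtt=2 LLMMhhTT=2 LLMMhhTt=4 LLMMhhtt=2 LLMmHhTT=4 LLMmHhTt=8 LLMmHhtt=4 LLMmhhTT=4 LLMmhhTt=8 LLMmhhtt=4 LLmmHhTT=2 LLmmHhTt=4 LLmmHhtt=2 LLmmhhTT=2 LLmmhhTt=4 LLmmhhtt=2 LlMMHhTT=4 LlMMHhTt=8 LlMMHhtt=4 LlMMhhTT=4 LlMMhhTt=8 LlMMhhtt=4 LlMmHhTT=8 LlMmHhTt=16 LlMmHhtt=8 LlMmhhTT=8 LlMmhhTt=16 LlMmhhtt=8 LlmmHhTT=4 LlmmHhTt=8 LlmmHhtt=4 LlmmhhTT=4 LlmmhhTt=8 Llmmhhtt=4 llMMHhTT=2 llMMHhTt=4 llMMHhtt=2 llMMhhTT=2 llMMhhTt=4 llMMhhtt=2 llMmHhTT=4 llMmHhTt=8 llMmHhtt=4 llMmhhTT=4 llMmhhTt=8 llMmhhtt=4 llmmHhTT=2 llmmHhTt=4 llmmHhtt=2 llmmhhTT=2 llmmhhTt=4 llmmhhtt=2
ll mm H_ tt hits 2/256; gcd=2; 2÷2/256÷2 = 1/128

P(ll mm H_ tt) = 1/128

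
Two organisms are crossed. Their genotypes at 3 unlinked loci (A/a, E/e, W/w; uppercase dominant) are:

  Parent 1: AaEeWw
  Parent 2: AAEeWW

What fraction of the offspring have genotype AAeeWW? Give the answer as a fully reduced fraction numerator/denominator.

P(AAeeWW) = 1/16

AaEeWw gametes: AEW×1, AEw×1, AeW×1, Aew×1, aEW×1, aEw×1, aeW×1, aew×1
AAEeWW gametes: AEW×4, AeW×4
AaEeWw×AAEeWW grid (8·8=64): AAEEWW=4 AAEEWw=4 AAEeWW=8 AAEeWw=8 AAeeWW=4 AAeeWw=4 AaEEWW=4 AaEEWw=4 AaEeWW=8 AaEeWw=8 AaeeWW=4 AaeeWw=4
AAeeWW hits 4/64; gcd=4; 4÷4/64÷4 = 1/16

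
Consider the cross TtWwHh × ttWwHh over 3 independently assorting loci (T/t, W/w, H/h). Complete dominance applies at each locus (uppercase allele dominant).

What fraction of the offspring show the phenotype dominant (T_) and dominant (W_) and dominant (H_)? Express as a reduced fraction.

P(T_ W_ H_) = 9/32

TtWwHh gametes: TWH×1, TWh×1, TwH×1, Twh×1, tWH×1, tWh×1, twH×1, twh×1
ttWwHh gametes: tWH×2, tWh×2, twH×2, twh×2
TtWwHh×ttWwHh grid (8·8=64): TtWWHH=2 TtWWHh=4 TtWWhh=2 TtWwHH=4 TtWwHh=8 TtWwhh=4 TtwwHH=2 TtwwHh=4 Ttwwhh=2 ttWWHH=2 ttWWHh=4 ttWWhh=2 ttWwHH=4 ttWwHh=8 ttWwhh=4 ttwwHH=2 ttwwHh=4 ttwwhh=2
T_ W_ H_ hits 18/64; gcd=2; 18÷2/64÷2 = 9/32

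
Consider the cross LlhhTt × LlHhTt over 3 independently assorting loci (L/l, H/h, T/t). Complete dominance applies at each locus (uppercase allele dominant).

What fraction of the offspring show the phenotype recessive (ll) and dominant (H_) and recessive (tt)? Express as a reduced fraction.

LlhhTt gametes: LhT×2, Lht×2, lhT×2, lht×2
LlHhTt gametes: LHT×1, LHt×1, LhT×1, Lht×1, lHT×1, lHt×1, lhT×1, lht×1
LlhhTt×LlHhTt grid (8·8=64): LLHhTT=2 LLHhTt=4 LLHhtt=2 LLhhTT=2 LLhhTt=4 LLhhtt=2 LlHhTT=4 LlHhTt=8 LlHhtt=4 LlhhTT=4 LlhhTt=8 Llhhtt=4 llHhTT=2 llHhTt=4 llHhtt=2 llhhTT=2 llhhTt=4 llhhtt=2
ll H_ tt hits 2/64; gcd=2; 2÷2/64÷2 = 1/32

P(ll H_ tt) = 1/32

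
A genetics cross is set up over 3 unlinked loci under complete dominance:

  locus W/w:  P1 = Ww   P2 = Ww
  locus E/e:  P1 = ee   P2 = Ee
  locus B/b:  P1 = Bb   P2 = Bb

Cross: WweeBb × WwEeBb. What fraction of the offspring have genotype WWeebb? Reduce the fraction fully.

P(WWeebb) = 1/32

WweeBb gametes: WeB×2, Web×2, weB×2, web×2
WwEeBb gametes: WEB×1, WEb×1, WeB×1, Web×1, wEB×1, wEb×1, weB×1, web×1
WweeBb×WwEeBb grid (8·8=64): WWEeBB=2 WWEeBb=4 WWEebb=2 WWeeBB=2 WWeeBb=4 WWeebb=2 WwEeBB=4 WwEeBb=8 WwEebb=4 WweeBB=4 WweeBb=8 Wweebb=4 wwEeBB=2 wwEeBb=4 wwEebb=2 wweeBB=2 wweeBb=4 wweebb=2
WWeebb hits 2/64; gcd=2; 2÷2/64÷2 = 1/32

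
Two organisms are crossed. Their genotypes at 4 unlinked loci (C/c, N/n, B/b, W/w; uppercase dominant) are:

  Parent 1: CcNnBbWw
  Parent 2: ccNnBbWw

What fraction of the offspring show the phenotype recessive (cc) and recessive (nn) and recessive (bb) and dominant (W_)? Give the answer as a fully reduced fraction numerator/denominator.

CcNnBbWw gametes: CNBW×1, CNBw×1, CNbW×1, CNbw×1, CnBW×1, CnBw×1, CnbW×1, Cnbw×1, cNBW×1, cNBw×1, cNbW×1, cNbw×1, cnBW×1, cnBw×1, cnbW×1, cnbw×1
ccNnBbWw gametes: cNBW×2, cNBw×2, cNbW×2, cNbw×2, cnBW×2, cnBw×2, cnbW×2, cnbw×2
CcNnBbWw×ccNnBbWw grid (16·16=256): CcNNBBWW=2 CcNNBBWw=4 CcNNBBww=2 CcNNBbWW=4 CcNNBbWw=8 CcNNBbww=4 CcNNbbWW=2 CcNNbbWw=4 CcNNbbww=2 CcNnBBWW=4 CcNnBBWw=8 CcNnBBww=4 CcNnBbWW=8 CcNnBbWw=16 CcNnBbww=8 CcNnbbWW=4 CcNnbbWw=8 CcNnbbww=4 CcnnBBWW=2 CcnnBBWw=4 CcnnBBww=2 CcnnBbWW=4 CcnnBbWw=8 CcnnBbww=4 CcnnbbWW=2 CcnnbbWw=4 Ccnnbbww=2 ccNNBBWW=2 ccNNBBWw=4 ccNNBBww=2 ccNNBbWW=4 ccNNBbWw=8 ccNNBbww=4 ccNNbbWW=2 ccNNbbWw=4 ccNNbbww=2 ccNnBBWW=4 ccNnBBWw=8 ccNnBBww=4 ccNnBbWW=8 ccNnBbWw=16 ccNnBbww=8 ccNnbbWW=4 ccNnbbWw=8 ccNnbbww=4 ccnnBBWW=2 ccnnBBWw=4 ccnnBBww=2 ccnnBbWW=4 ccnnBbWw=8 ccnnBbww=4 ccnnbbWW=2 ccnnbbWw=4 ccnnbbww=2
cc nn bb W_ hits 6/256; gcd=2; 6÷2/256÷2 = 3/128

P(cc nn bb W_) = 3/128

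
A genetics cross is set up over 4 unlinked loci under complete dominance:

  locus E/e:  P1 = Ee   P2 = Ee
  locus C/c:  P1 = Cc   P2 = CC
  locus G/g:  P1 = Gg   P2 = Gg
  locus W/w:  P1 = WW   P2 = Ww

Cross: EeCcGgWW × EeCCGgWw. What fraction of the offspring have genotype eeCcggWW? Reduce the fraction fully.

EeCcGgWW gametes: ECGW×2, ECgW×2, EcGW×2, EcgW×2, eCGW×2, eCgW×2, ecGW×2, ecgW×2
EeCCGgWw gametes: ECGW×2, ECGw×2, ECgW×2, ECgw×2, eCGW×2, eCGw×2, eCgW×2, eCgw×2
EeCcGgWW×EeCCGgWw grid (16·16=256): EECCGGWW=4 EECCGGWw=4 EECCGgWW=8 EECCGgWw=8 EECCggWW=4 EECCggWw=4 EECcGGWW=4 EECcGGWw=4 EECcGgWW=8 EECcGgWw=8 EECcggWW=4 EECcggWw=4 EeCCGGWW=8 EeCCGGWw=8 EeCCGgWW=16 EeCCGgWw=16 EeCCggWW=8 EeCCggWw=8 EeCcGGWW=8 EeCcGGWw=8 EeCcGgWW=16 EeCcGgWw=16 EeCcggWW=8 EeCcggWw=8 eeCCGGWW=4 eeCCGGWw=4 eeCCGgWW=8 eeCCGgWw=8 eeCCggWW=4 eeCCggWw=4 eeCcGGWW=4 eeCcGGWw=4 eeCcGgWW=8 eeCcGgWw=8 eeCcggWW=4 eeCcggWw=4
eeCcggWW hits 4/256; gcd=4; 4÷4/256÷4 = 1/64

P(eeCcggWW) = 1/64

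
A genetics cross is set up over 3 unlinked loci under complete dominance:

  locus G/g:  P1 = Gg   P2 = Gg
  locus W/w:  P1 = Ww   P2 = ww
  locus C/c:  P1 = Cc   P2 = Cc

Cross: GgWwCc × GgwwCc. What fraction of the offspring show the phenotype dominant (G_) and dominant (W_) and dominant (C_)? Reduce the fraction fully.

P(G_ W_ C_) = 9/32

GgWwCc gametes: GWC×1, GWc×1, GwC×1, Gwc×1, gWC×1, gWc×1, gwC×1, gwc×1
GgwwCc gametes: GwC×2, Gwc×2, gwC×2, gwc×2
GgWwCc×GgwwCc grid (8·8=64): GGWwCC=2 GGWwCc=4 GGWwcc=2 GGwwCC=2 GGwwCc=4 GGwwcc=2 GgWwCC=4 GgWwCc=8 GgWwcc=4 GgwwCC=4 GgwwCc=8 Ggwwcc=4 ggWwCC=2 ggWwCc=4 ggWwcc=2 ggwwCC=2 ggwwCc=4 ggwwcc=2
G_ W_ C_ hits 18/64; gcd=2; 18÷2/64÷2 = 9/32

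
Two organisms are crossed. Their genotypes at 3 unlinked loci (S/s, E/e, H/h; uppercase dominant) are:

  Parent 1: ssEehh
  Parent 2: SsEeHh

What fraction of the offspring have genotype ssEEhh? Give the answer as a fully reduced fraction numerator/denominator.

P(ssEEhh) = 1/16

ssEehh gametes: sEh×4, seh×4
SsEeHh gametes: SEH×1, SEh×1, SeH×1, Seh×1, sEH×1, sEh×1, seH×1, seh×1
ssEehh×SsEeHh grid (8·8=64): SsEEHh=4 SsEEhh=4 SsEeHh=8 SsEehh=8 SseeHh=4 Sseehh=4 ssEEHh=4 ssEEhh=4 ssEeHh=8 ssEehh=8 sseeHh=4 sseehh=4
ssEEhh hits 4/64; gcd=4; 4÷4/64÷4 = 1/16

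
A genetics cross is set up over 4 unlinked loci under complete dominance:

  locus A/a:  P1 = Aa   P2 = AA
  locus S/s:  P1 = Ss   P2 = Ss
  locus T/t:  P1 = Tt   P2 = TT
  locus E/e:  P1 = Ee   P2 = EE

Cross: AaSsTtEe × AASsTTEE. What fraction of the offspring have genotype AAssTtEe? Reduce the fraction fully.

AaSsTtEe gametes: ASTE×1, ASTe×1, AStE×1, ASte×1, AsTE×1, AsTe×1, AstE×1, Aste×1, aSTE×1, aSTe×1, aStE×1, aSte×1, asTE×1, asTe×1, astE×1, aste×1
AASsTTEE gametes: ASTE×8, AsTE×8
AaSsTtEe×AASsTTEE grid (16·16=256): AASSTTEE=8 AASSTTEe=8 AASSTtEE=8 AASSTtEe=8 AASsTTEE=16 AASsTTEe=16 AASsTtEE=16 AASsTtEe=16 AAssTTEE=8 AAssTTEe=8 AAssTtEE=8 AAssTtEe=8 AaSSTTEE=8 AaSSTTEe=8 AaSSTtEE=8 AaSSTtEe=8 AaSsTTEE=16 AaSsTTEe=16 AaSsTtEE=16 AaSsTtEe=16 AassTTEE=8 AassTTEe=8 AassTtEE=8 AassTtEe=8
AAssTtEe hits 8/256; gcd=8; 8÷8/256÷8 = 1/32

P(AAssTtEe) = 1/32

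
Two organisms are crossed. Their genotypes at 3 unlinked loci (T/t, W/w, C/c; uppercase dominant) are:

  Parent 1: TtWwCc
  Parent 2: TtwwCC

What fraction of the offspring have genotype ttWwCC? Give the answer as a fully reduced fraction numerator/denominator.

P(ttWwCC) = 1/16

TtWwCc gametes: TWC×1, TWc×1, TwC×1, Twc×1, tWC×1, tWc×1, twC×1, twc×1
TtwwCC gametes: TwC×4, twC×4
TtWwCc×TtwwCC grid (8·8=64): TTWwCC=4 TTWwCc=4 TTwwCC=4 TTwwCc=4 TtWwCC=8 TtWwCc=8 TtwwCC=8 TtwwCc=8 ttWwCC=4 ttWwCc=4 ttwwCC=4 ttwwCc=4
ttWwCC hits 4/64; gcd=4; 4÷4/64÷4 = 1/16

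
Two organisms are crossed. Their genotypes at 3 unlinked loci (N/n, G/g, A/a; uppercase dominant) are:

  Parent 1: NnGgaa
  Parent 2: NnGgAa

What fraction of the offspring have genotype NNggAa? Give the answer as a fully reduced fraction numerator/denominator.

P(NNggAa) = 1/32

NnGgaa gametes: NGa×2, Nga×2, nGa×2, nga×2
NnGgAa gametes: NGA×1, NGa×1, NgA×1, Nga×1, nGA×1, nGa×1, ngA×1, nga×1
NnGgaa×NnGgAa grid (8·8=64): NNGGAa=2 NNGGaa=2 NNGgAa=4 NNGgaa=4 NNggAa=2 NNggaa=2 NnGGAa=4 NnGGaa=4 NnGgAa=8 NnGgaa=8 NnggAa=4 Nnggaa=4 nnGGAa=2 nnGGaa=2 nnGgAa=4 nnGgaa=4 nnggAa=2 nnggaa=2
NNggAa hits 2/64; gcd=2; 2÷2/64÷2 = 1/32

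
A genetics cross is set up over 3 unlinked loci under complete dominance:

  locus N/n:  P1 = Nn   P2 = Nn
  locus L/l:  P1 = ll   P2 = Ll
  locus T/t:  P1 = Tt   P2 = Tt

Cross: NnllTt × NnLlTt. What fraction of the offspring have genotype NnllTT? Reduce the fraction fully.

NnllTt gametes: NlT×2, Nlt×2, nlT×2, nlt×2
NnLlTt gametes: NLT×1, NLt×1, NlT×1, Nlt×1, nLT×1, nLt×1, nlT×1, nlt×1
NnllTt×NnLlTt grid (8·8=64): NNLlTT=2 NNLlTt=4 NNLltt=2 NNllTT=2 NNllTt=4 NNlltt=2 NnLlTT=4 NnLlTt=8 NnLltt=4 NnllTT=4 NnllTt=8 Nnlltt=4 nnLlTT=2 nnLlTt=4 nnLltt=2 nnllTT=2 nnllTt=4 nnlltt=2
NnllTT hits 4/64; gcd=4; 4÷4/64÷4 = 1/16

P(NnllTT) = 1/16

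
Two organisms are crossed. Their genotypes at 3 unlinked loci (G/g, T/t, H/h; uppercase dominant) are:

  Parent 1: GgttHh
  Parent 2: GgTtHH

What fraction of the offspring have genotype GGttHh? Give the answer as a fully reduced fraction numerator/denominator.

GgttHh gametes: GtH×2, Gth×2, gtH×2, gth×2
GgTtHH gametes: GTH×2, GtH×2, gTH×2, gtH×2
GgttHh×GgTtHH grid (8·8=64): GGTtHH=4 GGTtHh=4 GGttHH=4 GGttHh=4 GgTtHH=8 GgTtHh=8 GgttHH=8 GgttHh=8 ggTtHH=4 ggTtHh=4 ggttHH=4 ggttHh=4
GGttHh hits 4/64; gcd=4; 4÷4/64÷4 = 1/16

P(GGttHh) = 1/16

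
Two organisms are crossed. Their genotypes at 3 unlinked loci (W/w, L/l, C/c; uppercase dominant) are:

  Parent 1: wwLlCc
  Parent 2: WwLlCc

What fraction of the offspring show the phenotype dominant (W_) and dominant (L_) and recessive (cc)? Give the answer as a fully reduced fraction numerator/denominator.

wwLlCc gametes: wLC×2, wLc×2, wlC×2, wlc×2
WwLlCc gametes: WLC×1, WLc×1, WlC×1, Wlc×1, wLC×1, wLc×1, wlC×1, wlc×1
wwLlCc×WwLlCc grid (8·8=64): WwLLCC=2 WwLLCc=4 WwLLcc=2 WwLlCC=4 WwLlCc=8 WwLlcc=4 WwllCC=2 WwllCc=4 Wwllcc=2 wwLLCC=2 wwLLCc=4 wwLLcc=2 wwLlCC=4 wwLlCc=8 wwLlcc=4 wwllCC=2 wwllCc=4 wwllcc=2
W_ L_ cc hits 6/64; gcd=2; 6÷2/64÷2 = 3/32

P(W_ L_ cc) = 3/32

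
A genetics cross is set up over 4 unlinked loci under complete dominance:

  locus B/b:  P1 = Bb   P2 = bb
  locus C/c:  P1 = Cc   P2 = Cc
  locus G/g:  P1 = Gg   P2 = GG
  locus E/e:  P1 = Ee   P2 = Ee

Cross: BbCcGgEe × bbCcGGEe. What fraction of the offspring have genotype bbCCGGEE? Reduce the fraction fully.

BbCcGgEe gametes: BCGE×1, BCGe×1, BCgE×1, BCge×1, BcGE×1, BcGe×1, BcgE×1, Bcge×1, bCGE×1, bCGe×1, bCgE×1, bCge×1, bcGE×1, bcGe×1, bcgE×1, bcge×1
bbCcGGEe gametes: bCGE×4, bCGe×4, bcGE×4, bcGe×4
BbCcGgEe×bbCcGGEe grid (16·16=256): BbCCGGEE=4 BbCCGGEe=8 BbCCGGee=4 BbCCGgEE=4 BbCCGgEe=8 BbCCGgee=4 BbCcGGEE=8 BbCcGGEe=16 BbCcGGee=8 BbCcGgEE=8 BbCcGgEe=16 BbCcGgee=8 BbccGGEE=4 BbccGGEe=8 BbccGGee=4 BbccGgEE=4 BbccGgEe=8 BbccGgee=4 bbCCGGEE=4 bbCCGGEe=8 bbCCGGee=4 bbCCGgEE=4 bbCCGgEe=8 bbCCGgee=4 bbCcGGEE=8 bbCcGGEe=16 bbCcGGee=8 bbCcGgEE=8 bbCcGgEe=16 bbCcGgee=8 bbccGGEE=4 bbccGGEe=8 bbccGGee=4 bbccGgEE=4 bbccGgEe=8 bbccGgee=4
bbCCGGEE hits 4/256; gcd=4; 4÷4/256÷4 = 1/64

P(bbCCGGEE) = 1/64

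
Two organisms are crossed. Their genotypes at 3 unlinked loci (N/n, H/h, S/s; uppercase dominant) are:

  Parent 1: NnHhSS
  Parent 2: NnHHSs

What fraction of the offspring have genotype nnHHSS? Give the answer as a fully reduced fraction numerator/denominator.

P(nnHHSS) = 1/16

NnHhSS gametes: NHS×2, NhS×2, nHS×2, nhS×2
NnHHSs gametes: NHS×2, NHs×2, nHS×2, nHs×2
NnHhSS×NnHHSs grid (8·8=64): NNHHSS=4 NNHHSs=4 NNHhSS=4 NNHhSs=4 NnHHSS=8 NnHHSs=8 NnHhSS=8 NnHhSs=8 nnHHSS=4 nnHHSs=4 nnHhSS=4 nnHhSs=4
nnHHSS hits 4/64; gcd=4; 4÷4/64÷4 = 1/16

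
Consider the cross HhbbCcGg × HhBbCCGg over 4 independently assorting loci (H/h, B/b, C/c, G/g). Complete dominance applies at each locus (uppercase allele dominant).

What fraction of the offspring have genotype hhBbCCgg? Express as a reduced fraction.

P(hhBbCCgg) = 1/64

HhbbCcGg gametes: HbCG×2, HbCg×2, HbcG×2, Hbcg×2, hbCG×2, hbCg×2, hbcG×2, hbcg×2
HhBbCCGg gametes: HBCG×2, HBCg×2, HbCG×2, HbCg×2, hBCG×2, hBCg×2, hbCG×2, hbCg×2
HhbbCcGg×HhBbCCGg grid (16·16=256): HHBbCCGG=4 HHBbCCGg=8 HHBbCCgg=4 HHBbCcGG=4 HHBbCcGg=8 HHBbCcgg=4 HHbbCCGG=4 HHbbCCGg=8 HHbbCCgg=4 HHbbCcGG=4 HHbbCcGg=8 HHbbCcgg=4 HhBbCCGG=8 HhBbCCGg=16 HhBbCCgg=8 HhBbCcGG=8 HhBbCcGg=16 HhBbCcgg=8 HhbbCCGG=8 HhbbCCGg=16 HhbbCCgg=8 HhbbCcGG=8 HhbbCcGg=16 HhbbCcgg=8 hhBbCCGG=4 hhBbCCGg=8 hhBbCCgg=4 hhBbCcGG=4 hhBbCcGg=8 hhBbCcgg=4 hhbbCCGG=4 hhbbCCGg=8 hhbbCCgg=4 hhbbCcGG=4 hhbbCcGg=8 hhbbCcgg=4
hhBbCCgg hits 4/256; gcd=4; 4÷4/256÷4 = 1/64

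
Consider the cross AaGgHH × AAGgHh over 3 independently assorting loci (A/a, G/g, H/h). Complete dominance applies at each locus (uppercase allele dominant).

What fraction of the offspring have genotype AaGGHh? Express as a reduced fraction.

AaGgHH gametes: AGH×2, AgH×2, aGH×2, agH×2
AAGgHh gametes: AGH×2, AGh×2, AgH×2, Agh×2
AaGgHH×AAGgHh grid (8·8=64): AAGGHH=4 AAGGHh=4 AAGgHH=8 AAGgHh=8 AAggHH=4 AAggHh=4 AaGGHH=4 AaGGHh=4 AaGgHH=8 AaGgHh=8 AaggHH=4 AaggHh=4
AaGGHh hits 4/64; gcd=4; 4÷4/64÷4 = 1/16

P(AaGGHh) = 1/16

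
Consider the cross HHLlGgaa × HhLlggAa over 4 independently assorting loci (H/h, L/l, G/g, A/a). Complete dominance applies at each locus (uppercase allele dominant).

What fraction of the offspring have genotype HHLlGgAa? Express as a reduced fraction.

HHLlGgaa gametes: HLGa×4, HLga×4, HlGa×4, Hlga×4
HhLlggAa gametes: HLgA×2, HLga×2, HlgA×2, Hlga×2, hLgA×2, hLga×2, hlgA×2, hlga×2
HHLlGgaa×HhLlggAa grid (16·16=256): HHLLGgAa=8 HHLLGgaa=8 HHLLggAa=8 HHLLggaa=8 HHLlGgAa=16 HHLlGgaa=16 HHLlggAa=16 HHLlggaa=16 HHllGgAa=8 HHllGgaa=8 HHllggAa=8 HHllggaa=8 HhLLGgAa=8 HhLLGgaa=8 HhLLggAa=8 HhLLggaa=8 HhLlGgAa=16 HhLlGgaa=16 HhLlggAa=16 HhLlggaa=16 HhllGgAa=8 HhllGgaa=8 HhllggAa=8 Hhllggaa=8
HHLlGgAa hits 16/256; gcd=16; 16÷16/256÷16 = 1/16

P(HHLlGgAa) = 1/16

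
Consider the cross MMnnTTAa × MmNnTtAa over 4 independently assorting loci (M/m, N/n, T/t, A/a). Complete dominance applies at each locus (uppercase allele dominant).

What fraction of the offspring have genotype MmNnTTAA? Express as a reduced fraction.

P(MmNnTTAA) = 1/32

MMnnTTAa gametes: MnTA×8, MnTa×8
MmNnTtAa gametes: MNTA×1, MNTa×1, MNtA×1, MNta×1, MnTA×1, MnTa×1, MntA×1, Mnta×1, mNTA×1, mNTa×1, mNtA×1, mNta×1, mnTA×1, mnTa×1, mntA×1, mnta×1
MMnnTTAa×MmNnTtAa grid (16·16=256): MMNnTTAA=8 MMNnTTAa=16 MMNnTTaa=8 MMNnTtAA=8 MMNnTtAa=16 MMNnTtaa=8 MMnnTTAA=8 MMnnTTAa=16 MMnnTTaa=8 MMnnTtAA=8 MMnnTtAa=16 MMnnTtaa=8 MmNnTTAA=8 MmNnTTAa=16 MmNnTTaa=8 MmNnTtAA=8 MmNnTtAa=16 MmNnTtaa=8 MmnnTTAA=8 MmnnTTAa=16 MmnnTTaa=8 MmnnTtAA=8 MmnnTtAa=16 MmnnTtaa=8
MmNnTTAA hits 8/256; gcd=8; 8÷8/256÷8 = 1/32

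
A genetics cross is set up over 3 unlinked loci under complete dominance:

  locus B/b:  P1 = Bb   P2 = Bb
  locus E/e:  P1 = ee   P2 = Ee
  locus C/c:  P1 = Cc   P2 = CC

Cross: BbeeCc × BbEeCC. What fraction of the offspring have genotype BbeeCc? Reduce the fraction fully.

BbeeCc gametes: BeC×2, Bec×2, beC×2, bec×2
BbEeCC gametes: BEC×2, BeC×2, bEC×2, beC×2
BbeeCc×BbEeCC grid (8·8=64): BBEeCC=4 BBEeCc=4 BBeeCC=4 BBeeCc=4 BbEeCC=8 BbEeCc=8 BbeeCC=8 BbeeCc=8 bbEeCC=4 bbEeCc=4 bbeeCC=4 bbeeCc=4
BbeeCc hits 8/64; gcd=8; 8÷8/64÷8 = 1/8

P(BbeeCc) = 1/8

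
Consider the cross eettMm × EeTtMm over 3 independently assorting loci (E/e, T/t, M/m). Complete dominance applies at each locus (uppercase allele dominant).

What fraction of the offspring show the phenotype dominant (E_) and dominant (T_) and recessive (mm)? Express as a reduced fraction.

P(E_ T_ mm) = 1/16

eettMm gametes: etM×4, etm×4
EeTtMm gametes: ETM×1, ETm×1, EtM×1, Etm×1, eTM×1, eTm×1, etM×1, etm×1
eettMm×EeTtMm grid (8·8=64): EeTtMM=4 EeTtMm=8 EeTtmm=4 EettMM=4 EettMm=8 Eettmm=4 eeTtMM=4 eeTtMm=8 eeTtmm=4 eettMM=4 eettMm=8 eettmm=4
E_ T_ mm hits 4/64; gcd=4; 4÷4/64÷4 = 1/16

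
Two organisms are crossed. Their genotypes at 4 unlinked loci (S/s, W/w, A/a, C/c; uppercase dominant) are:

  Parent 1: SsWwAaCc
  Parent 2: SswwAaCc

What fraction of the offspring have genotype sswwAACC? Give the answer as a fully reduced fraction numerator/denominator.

P(sswwAACC) = 1/128

SsWwAaCc gametes: SWAC×1, SWAc×1, SWaC×1, SWac×1, SwAC×1, SwAc×1, SwaC×1, Swac×1, sWAC×1, sWAc×1, sWaC×1, sWac×1, swAC×1, swAc×1, swaC×1, swac×1
SswwAaCc gametes: SwAC×2, SwAc×2, SwaC×2, Swac×2, swAC×2, swAc×2, swaC×2, swac×2
SsWwAaCc×SswwAaCc grid (16·16=256): SSWwAACC=2 SSWwAACc=4 SSWwAAcc=2 SSWwAaCC=4 SSWwAaCc=8 SSWwAacc=4 SSWwaaCC=2 SSWwaaCc=4 SSWwaacc=2 SSwwAACC=2 SSwwAACc=4 SSwwAAcc=2 SSwwAaCC=4 SSwwAaCc=8 SSwwAacc=4 SSwwaaCC=2 SSwwaaCc=4 SSwwaacc=2 SsWwAACC=4 SsWwAACc=8 SsWwAAcc=4 SsWwAaCC=8 SsWwAaCc=16 SsWwAacc=8 SsWwaaCC=4 SsWwaaCc=8 SsWwaacc=4 SswwAACC=4 SswwAACc=8 SswwAAcc=4 SswwAaCC=8 SswwAaCc=16 SswwAacc=8 SswwaaCC=4 SswwaaCc=8 Sswwaacc=4 ssWwAACC=2 ssWwAACc=4 ssWwAAcc=2 ssWwAaCC=4 ssWwAaCc=8 ssWwAacc=4 ssWwaaCC=2 ssWwaaCc=4 ssWwaacc=2 sswwAACC=2 sswwAACc=4 sswwAAcc=2 sswwAaCC=4 sswwAaCc=8 sswwAacc=4 sswwaaCC=2 sswwaaCc=4 sswwaacc=2
sswwAACC hits 2/256; gcd=2; 2÷2/256÷2 = 1/128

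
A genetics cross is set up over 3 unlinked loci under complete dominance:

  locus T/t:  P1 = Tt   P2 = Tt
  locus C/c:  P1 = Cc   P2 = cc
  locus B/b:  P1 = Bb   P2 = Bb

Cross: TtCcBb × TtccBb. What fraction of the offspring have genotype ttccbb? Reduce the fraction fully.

P(ttccbb) = 1/32

TtCcBb gametes: TCB×1, TCb×1, TcB×1, Tcb×1, tCB×1, tCb×1, tcB×1, tcb×1
TtccBb gametes: TcB×2, Tcb×2, tcB×2, tcb×2
TtCcBb×TtccBb grid (8·8=64): TTCcBB=2 TTCcBb=4 TTCcbb=2 TTccBB=2 TTccBb=4 TTccbb=2 TtCcBB=4 TtCcBb=8 TtCcbb=4 TtccBB=4 TtccBb=8 Ttccbb=4 ttCcBB=2 ttCcBb=4 ttCcbb=2 ttccBB=2 ttccBb=4 ttccbb=2
ttccbb hits 2/64; gcd=2; 2÷2/64÷2 = 1/32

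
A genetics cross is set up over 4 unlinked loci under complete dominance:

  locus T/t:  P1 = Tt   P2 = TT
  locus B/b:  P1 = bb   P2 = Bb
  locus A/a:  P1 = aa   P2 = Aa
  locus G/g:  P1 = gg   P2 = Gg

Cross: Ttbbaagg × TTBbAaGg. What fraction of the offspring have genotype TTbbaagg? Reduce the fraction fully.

Ttbbaagg gametes: Tbag×8, tbag×8
TTBbAaGg gametes: TBAG×2, TBAg×2, TBaG×2, TBag×2, TbAG×2, TbAg×2, TbaG×2, Tbag×2
Ttbbaagg×TTBbAaGg grid (16·16=256): TTBbAaGg=16 TTBbAagg=16 TTBbaaGg=16 TTBbaagg=16 TTbbAaGg=16 TTbbAagg=16 TTbbaaGg=16 TTbbaagg=16 TtBbAaGg=16 TtBbAagg=16 TtBbaaGg=16 TtBbaagg=16 TtbbAaGg=16 TtbbAagg=16 TtbbaaGg=16 Ttbbaagg=16
TTbbaagg hits 16/256; gcd=16; 16÷16/256÷16 = 1/16

P(TTbbaagg) = 1/16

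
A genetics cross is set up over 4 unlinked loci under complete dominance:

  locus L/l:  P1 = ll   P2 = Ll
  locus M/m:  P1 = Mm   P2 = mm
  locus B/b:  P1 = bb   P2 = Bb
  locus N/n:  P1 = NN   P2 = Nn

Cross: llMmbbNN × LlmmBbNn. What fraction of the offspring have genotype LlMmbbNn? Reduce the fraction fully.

P(LlMmbbNn) = 1/16

llMmbbNN gametes: lMbN×8, lmbN×8
LlmmBbNn gametes: LmBN×2, LmBn×2, LmbN×2, Lmbn×2, lmBN×2, lmBn×2, lmbN×2, lmbn×2
llMmbbNN×LlmmBbNn grid (16·16=256): LlMmBbNN=16 LlMmBbNn=16 LlMmbbNN=16 LlMmbbNn=16 LlmmBbNN=16 LlmmBbNn=16 LlmmbbNN=16 LlmmbbNn=16 llMmBbNN=16 llMmBbNn=16 llMmbbNN=16 llMmbbNn=16 llmmBbNN=16 llmmBbNn=16 llmmbbNN=16 llmmbbNn=16
LlMmbbNn hits 16/256; gcd=16; 16÷16/256÷16 = 1/16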